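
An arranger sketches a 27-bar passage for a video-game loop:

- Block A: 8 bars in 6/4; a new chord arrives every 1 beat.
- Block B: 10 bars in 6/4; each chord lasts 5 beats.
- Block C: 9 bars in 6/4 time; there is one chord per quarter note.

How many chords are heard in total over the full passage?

A: 8·6 = 48 beats, 48/1 = 48 chords.
B: 10·6 = 60 beats, 60/5 = 12 chords.
C: 9·6 = 54 beats, 54/1 = 54 chords.
Total: 48 + 12 + 54 = 114.

114 chords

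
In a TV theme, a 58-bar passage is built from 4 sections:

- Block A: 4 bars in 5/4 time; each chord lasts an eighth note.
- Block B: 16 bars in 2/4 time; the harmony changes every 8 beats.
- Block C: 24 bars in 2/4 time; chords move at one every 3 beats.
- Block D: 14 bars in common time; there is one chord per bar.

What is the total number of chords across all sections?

74 chords

A has 20 beats and chords last 0.5 each, so 40 chords.
B has 32 beats and chords last 8 each, so 4 chords.
C has 48 beats and chords last 3 each, so 16 chords.
D has 56 beats and chords last 4 each, so 14 chords.
Total: 40 + 4 + 16 + 14 = 74.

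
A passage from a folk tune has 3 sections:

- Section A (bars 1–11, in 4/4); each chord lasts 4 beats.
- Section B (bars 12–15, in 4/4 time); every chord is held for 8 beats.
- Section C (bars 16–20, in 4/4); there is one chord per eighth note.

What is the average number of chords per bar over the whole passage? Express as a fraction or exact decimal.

A: 11 bars of 4 beats is 44 beats; at 4 beats each that's 11 chords.
B: 4 bars of 4 beats is 16 beats; at 8 beats each that's 2 chords.
C: 5 bars of 4 beats is 20 beats; at 0.5 beats each that's 40 chords.
Overall: 53 chords over 20 bars → 53/20 = 2.65 chords per bar.

2.65 chords per bar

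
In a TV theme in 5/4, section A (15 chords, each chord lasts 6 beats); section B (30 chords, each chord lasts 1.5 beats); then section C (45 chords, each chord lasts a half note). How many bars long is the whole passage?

A: 15 × 6 = 90 beats = 18 bars.
B: 30 × 1.5 = 45 beats = 9 bars.
C: 45 × 2 = 90 beats = 18 bars.
Total: 18 + 9 + 18 = 45 bars.

45 bars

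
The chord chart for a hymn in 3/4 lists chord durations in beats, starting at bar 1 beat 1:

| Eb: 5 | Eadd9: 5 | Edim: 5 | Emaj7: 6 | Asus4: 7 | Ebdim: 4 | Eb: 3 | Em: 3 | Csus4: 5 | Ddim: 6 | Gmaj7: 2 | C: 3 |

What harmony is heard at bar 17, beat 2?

Beat 2 of bar 17 is beat (17−1)×3 + 2 = 50 overall.
Running totals: Eb ends at 5, Eadd9 ends at 10, Edim ends at 15, Emaj7 ends at 21, Asus4 ends at 28, Ebdim ends at 32, Eb ends at 35, Em ends at 38, Csus4 ends at 43, Ddim ends at 49, Gmaj7 ends at 51.
Beat 50 falls within Gmaj7.

Gmaj7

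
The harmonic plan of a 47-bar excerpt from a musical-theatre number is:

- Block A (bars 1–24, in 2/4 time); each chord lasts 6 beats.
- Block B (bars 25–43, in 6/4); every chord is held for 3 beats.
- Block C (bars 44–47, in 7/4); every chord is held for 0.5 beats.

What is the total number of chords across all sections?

102 chords

A: 24 bars × 2 beats = 48 beats; 6 beats/chord → 8 chords.
B: 19 bars × 6 beats = 114 beats; 3 beats/chord → 38 chords.
C: 4 bars × 7 beats = 28 beats; 0.5 beats/chord → 56 chords.
Total: 8 + 38 + 56 = 102.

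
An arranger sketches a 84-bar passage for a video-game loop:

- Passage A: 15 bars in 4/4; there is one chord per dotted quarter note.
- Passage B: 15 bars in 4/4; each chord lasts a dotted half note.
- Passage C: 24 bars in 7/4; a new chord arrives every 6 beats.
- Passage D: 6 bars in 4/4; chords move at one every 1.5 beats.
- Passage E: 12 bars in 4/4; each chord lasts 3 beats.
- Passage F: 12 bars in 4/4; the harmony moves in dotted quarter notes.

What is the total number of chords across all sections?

152 chords

A: 15 bars × 4 beats = 60 beats; 1.5 beats/chord → 40 chords.
B: 15 bars × 4 beats = 60 beats; 3 beats/chord → 20 chords.
C: 24 bars × 7 beats = 168 beats; 6 beats/chord → 28 chords.
D: 6 bars × 4 beats = 24 beats; 1.5 beats/chord → 16 chords.
E: 12 bars × 4 beats = 48 beats; 3 beats/chord → 16 chords.
F: 12 bars × 4 beats = 48 beats; 1.5 beats/chord → 32 chords.
Total: 40 + 20 + 28 + 16 + 16 + 32 = 152.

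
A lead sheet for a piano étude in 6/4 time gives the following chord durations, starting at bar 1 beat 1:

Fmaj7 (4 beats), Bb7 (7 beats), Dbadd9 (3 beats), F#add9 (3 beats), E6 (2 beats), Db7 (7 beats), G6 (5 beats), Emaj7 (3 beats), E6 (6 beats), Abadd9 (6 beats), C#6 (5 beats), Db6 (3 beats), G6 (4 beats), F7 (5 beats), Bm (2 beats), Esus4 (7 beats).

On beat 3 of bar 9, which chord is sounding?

C#6

Beat 3 of bar 9 is beat (9−1)×6 + 3 = 51 overall.
Running totals: Fmaj7 ends at 4, Bb7 ends at 11, Dbadd9 ends at 14, F#add9 ends at 17, E6 ends at 19, Db7 ends at 26, G6 ends at 31, Emaj7 ends at 34, E6 ends at 40, Abadd9 ends at 46, C#6 ends at 51.
Beat 51 falls within C#6.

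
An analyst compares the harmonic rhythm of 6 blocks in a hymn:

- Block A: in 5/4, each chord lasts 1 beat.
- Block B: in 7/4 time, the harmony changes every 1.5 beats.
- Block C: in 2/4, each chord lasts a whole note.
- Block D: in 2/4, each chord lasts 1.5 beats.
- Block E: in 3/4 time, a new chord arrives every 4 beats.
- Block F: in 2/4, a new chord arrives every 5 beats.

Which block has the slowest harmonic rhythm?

A: 5 beats/bar ÷ 1 beat/chord = 5 chords/bar.
B: 7 beats/bar ÷ 1.5 beats/chord = 14/3 chords/bar.
C: 2 beats/bar ÷ 4 beats/chord = 0.5 chords/bar.
D: 2 beats/bar ÷ 1.5 beats/chord = 4/3 chords/bar.
E: 3 beats/bar ÷ 4 beats/chord = 0.75 chords/bar.
F: 2 beats/bar ÷ 5 beats/chord = 0.4 chords/bar.
Slowest is F at 0.4 chords/bar.

Block F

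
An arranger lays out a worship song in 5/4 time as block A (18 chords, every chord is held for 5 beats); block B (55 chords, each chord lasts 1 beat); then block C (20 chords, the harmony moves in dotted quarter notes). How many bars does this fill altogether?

35 bars

A: 18 × 5 = 90 beats = 18 bars.
B: 55 × 1 = 55 beats = 11 bars.
C: 20 × 1.5 = 30 beats = 6 bars.
Total: 18 + 11 + 6 = 35 bars.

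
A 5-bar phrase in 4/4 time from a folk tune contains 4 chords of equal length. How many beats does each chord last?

5 beats

5 bars × 4 beats/bar = 20 beats total.
20 beats ÷ 4 chords = 5 beats per chord.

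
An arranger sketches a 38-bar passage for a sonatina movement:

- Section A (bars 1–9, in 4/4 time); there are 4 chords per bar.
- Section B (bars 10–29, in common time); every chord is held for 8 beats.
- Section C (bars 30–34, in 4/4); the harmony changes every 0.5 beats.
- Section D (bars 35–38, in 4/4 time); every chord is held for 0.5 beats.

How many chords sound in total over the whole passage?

118 chords

A has 36 beats and chords last 1 each, so 36 chords.
B has 80 beats and chords last 8 each, so 10 chords.
C has 20 beats and chords last 0.5 each, so 40 chords.
D has 16 beats and chords last 0.5 each, so 32 chords.
Total: 36 + 10 + 40 + 32 = 118.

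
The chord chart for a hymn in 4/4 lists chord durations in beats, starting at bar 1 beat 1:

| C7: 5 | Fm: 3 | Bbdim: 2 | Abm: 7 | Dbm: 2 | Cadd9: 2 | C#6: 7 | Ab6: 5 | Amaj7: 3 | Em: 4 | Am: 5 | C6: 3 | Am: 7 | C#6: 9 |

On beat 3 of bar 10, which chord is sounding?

Beat 3 of bar 10 is beat (10−1)×4 + 3 = 39 overall.
Running totals: C7 ends at 5, Fm ends at 8, Bbdim ends at 10, Abm ends at 17, Dbm ends at 19, Cadd9 ends at 21, C#6 ends at 28, Ab6 ends at 33, Amaj7 ends at 36, Em ends at 40.
Beat 39 falls within Em.

Em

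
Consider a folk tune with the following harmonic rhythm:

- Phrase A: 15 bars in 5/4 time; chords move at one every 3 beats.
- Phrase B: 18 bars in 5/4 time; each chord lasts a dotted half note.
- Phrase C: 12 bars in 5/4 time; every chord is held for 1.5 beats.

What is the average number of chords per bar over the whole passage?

19/9 chords per bar

A: 15 × 5 = 75 beats ÷ 3 = 25 chords.
B: 18 × 5 = 90 beats ÷ 3 = 30 chords.
C: 12 × 5 = 60 beats ÷ 1.5 = 40 chords.
Overall: 95 chords over 45 bars → 95/45 = 19/9 chords per bar.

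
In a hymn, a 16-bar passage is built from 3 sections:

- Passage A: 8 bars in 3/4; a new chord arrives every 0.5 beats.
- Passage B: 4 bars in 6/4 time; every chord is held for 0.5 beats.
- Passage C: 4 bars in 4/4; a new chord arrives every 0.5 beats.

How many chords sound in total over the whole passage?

A: 8·3 = 24 beats, 24/0.5 = 48 chords.
B: 4·6 = 24 beats, 24/0.5 = 48 chords.
C: 4·4 = 16 beats, 16/0.5 = 32 chords.
Total: 48 + 48 + 32 = 128.

128 chords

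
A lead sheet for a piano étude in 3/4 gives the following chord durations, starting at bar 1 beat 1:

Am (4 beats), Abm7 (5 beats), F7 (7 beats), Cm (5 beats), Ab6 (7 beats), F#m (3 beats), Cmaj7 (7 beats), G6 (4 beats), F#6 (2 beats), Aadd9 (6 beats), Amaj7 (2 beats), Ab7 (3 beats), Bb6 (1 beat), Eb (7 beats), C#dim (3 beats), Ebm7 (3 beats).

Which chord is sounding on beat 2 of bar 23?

Beat 2 of bar 23 is beat (23−1)×3 + 2 = 68 overall.
Running totals: Am ends at 4, Abm7 ends at 9, F7 ends at 16, Cm ends at 21, Ab6 ends at 28, F#m ends at 31, Cmaj7 ends at 38, G6 ends at 42, F#6 ends at 44, Aadd9 ends at 50, Amaj7 ends at 52, Ab7 ends at 55, Bb6 ends at 56, Eb ends at 63, C#dim ends at 66, Ebm7 ends at 69.
Beat 68 falls within Ebm7.

Ebm7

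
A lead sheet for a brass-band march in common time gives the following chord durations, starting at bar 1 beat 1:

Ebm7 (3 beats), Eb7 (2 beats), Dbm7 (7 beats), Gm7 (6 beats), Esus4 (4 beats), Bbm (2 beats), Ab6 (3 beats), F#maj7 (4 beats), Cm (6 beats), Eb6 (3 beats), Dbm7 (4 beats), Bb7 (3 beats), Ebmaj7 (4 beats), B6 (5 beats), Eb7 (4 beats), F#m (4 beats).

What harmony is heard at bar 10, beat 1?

Cm

Beat 1 of bar 10 is beat (10−1)×4 + 1 = 37 overall.
Running totals: Ebm7 ends at 3, Eb7 ends at 5, Dbm7 ends at 12, Gm7 ends at 18, Esus4 ends at 22, Bbm ends at 24, Ab6 ends at 27, F#maj7 ends at 31, Cm ends at 37.
Beat 37 falls within Cm.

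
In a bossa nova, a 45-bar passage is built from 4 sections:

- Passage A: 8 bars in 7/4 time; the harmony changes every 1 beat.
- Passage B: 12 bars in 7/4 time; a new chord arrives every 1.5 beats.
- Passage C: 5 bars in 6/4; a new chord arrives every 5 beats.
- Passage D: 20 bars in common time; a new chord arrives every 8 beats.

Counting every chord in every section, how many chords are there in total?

128 chords

A: 8·7 = 56 beats, 56/1 = 56 chords.
B: 12·7 = 84 beats, 84/1.5 = 56 chords.
C: 5·6 = 30 beats, 30/5 = 6 chords.
D: 20·4 = 80 beats, 80/8 = 10 chords.
Total: 56 + 56 + 6 + 10 = 128.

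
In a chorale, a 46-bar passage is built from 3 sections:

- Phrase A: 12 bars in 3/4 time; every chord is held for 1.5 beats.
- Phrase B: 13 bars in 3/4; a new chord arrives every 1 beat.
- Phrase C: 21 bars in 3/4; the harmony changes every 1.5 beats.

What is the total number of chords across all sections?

A: 12·3 = 36 beats, 36/1.5 = 24 chords.
B: 13·3 = 39 beats, 39/1 = 39 chords.
C: 21·3 = 63 beats, 63/1.5 = 42 chords.
Total: 24 + 39 + 42 = 105.

105 chords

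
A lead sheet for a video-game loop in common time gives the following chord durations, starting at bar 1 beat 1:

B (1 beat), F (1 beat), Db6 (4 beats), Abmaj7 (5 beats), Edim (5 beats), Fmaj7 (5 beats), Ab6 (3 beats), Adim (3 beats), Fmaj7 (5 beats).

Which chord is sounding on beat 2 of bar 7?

Adim

Beat 2 of bar 7 is beat (7−1)×4 + 2 = 26 overall.
Running totals: B ends at 1, F ends at 2, Db6 ends at 6, Abmaj7 ends at 11, Edim ends at 16, Fmaj7 ends at 21, Ab6 ends at 24, Adim ends at 27.
Beat 26 falls within Adim.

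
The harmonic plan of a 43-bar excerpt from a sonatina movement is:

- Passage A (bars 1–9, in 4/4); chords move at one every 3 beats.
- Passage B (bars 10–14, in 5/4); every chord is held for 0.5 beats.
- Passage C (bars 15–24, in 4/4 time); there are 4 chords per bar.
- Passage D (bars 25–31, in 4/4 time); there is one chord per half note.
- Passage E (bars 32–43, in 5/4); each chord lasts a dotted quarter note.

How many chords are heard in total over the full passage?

A: 9·4 = 36 beats, 36/3 = 12 chords.
B: 5·5 = 25 beats, 25/0.5 = 50 chords.
C: 10·4 = 40 beats, 40/1 = 40 chords.
D: 7·4 = 28 beats, 28/2 = 14 chords.
E: 12·5 = 60 beats, 60/1.5 = 40 chords.
Total: 12 + 50 + 40 + 14 + 40 = 156.

156 chords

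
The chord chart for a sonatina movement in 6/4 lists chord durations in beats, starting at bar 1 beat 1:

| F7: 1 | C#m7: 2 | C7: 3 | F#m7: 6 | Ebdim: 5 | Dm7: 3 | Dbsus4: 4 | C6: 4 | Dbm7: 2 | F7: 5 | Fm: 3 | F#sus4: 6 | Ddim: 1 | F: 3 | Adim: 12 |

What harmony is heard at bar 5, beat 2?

Beat 2 of bar 5 is beat (5−1)×6 + 2 = 26 overall.
Running totals: F7 ends at 1, C#m7 ends at 3, C7 ends at 6, F#m7 ends at 12, Ebdim ends at 17, Dm7 ends at 20, Dbsus4 ends at 24, C6 ends at 28.
Beat 26 falls within C6.

C6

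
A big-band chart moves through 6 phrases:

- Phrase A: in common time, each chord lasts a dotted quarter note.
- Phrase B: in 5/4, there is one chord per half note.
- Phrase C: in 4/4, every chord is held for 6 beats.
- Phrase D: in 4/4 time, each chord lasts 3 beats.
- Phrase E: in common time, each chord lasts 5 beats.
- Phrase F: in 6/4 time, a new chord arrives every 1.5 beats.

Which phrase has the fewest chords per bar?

A: 4/1.5 = 8/3 chords/bar.
B: 5/2 = 2.5 chords/bar.
C: 4/6 = 2/3 chords/bar.
D: 4/3 = 4/3 chords/bar.
E: 4/5 = 0.8 chords/bar.
F: 6/1.5 = 4 chords/bar.
Slowest is C at 2/3 chords/bar.

Phrase C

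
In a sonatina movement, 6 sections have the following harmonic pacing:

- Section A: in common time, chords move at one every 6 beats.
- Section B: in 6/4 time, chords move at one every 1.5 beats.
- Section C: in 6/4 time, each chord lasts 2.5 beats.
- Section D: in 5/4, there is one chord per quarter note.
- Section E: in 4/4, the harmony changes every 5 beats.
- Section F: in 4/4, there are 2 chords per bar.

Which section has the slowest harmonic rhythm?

Section A

A: 4 beats/bar ÷ 6 beats/chord = 2/3 chords/bar.
B: 6 beats/bar ÷ 1.5 beats/chord = 4 chords/bar.
C: 6 beats/bar ÷ 2.5 beats/chord = 2.4 chords/bar.
D: 5 beats/bar ÷ 1 beat/chord = 5 chords/bar.
E: 4 beats/bar ÷ 5 beats/chord = 0.8 chords/bar.
F: 4 beats/bar ÷ 2 beats/chord = 2 chords/bar.
Slowest is A at 2/3 chords/bar.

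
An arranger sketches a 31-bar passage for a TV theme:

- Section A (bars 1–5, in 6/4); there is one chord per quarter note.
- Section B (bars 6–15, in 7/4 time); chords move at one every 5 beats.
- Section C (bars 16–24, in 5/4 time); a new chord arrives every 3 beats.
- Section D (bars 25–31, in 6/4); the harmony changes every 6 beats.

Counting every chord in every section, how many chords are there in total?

A: 5·6 = 30 beats, 30/1 = 30 chords.
B: 10·7 = 70 beats, 70/5 = 14 chords.
C: 9·5 = 45 beats, 45/3 = 15 chords.
D: 7·6 = 42 beats, 42/6 = 7 chords.
Total: 30 + 14 + 15 + 7 = 66.

66 chords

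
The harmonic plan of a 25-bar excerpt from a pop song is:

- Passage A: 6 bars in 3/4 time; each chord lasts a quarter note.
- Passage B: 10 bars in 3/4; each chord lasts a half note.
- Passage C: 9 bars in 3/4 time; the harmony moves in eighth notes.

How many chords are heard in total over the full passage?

87 chords

A: 6 bars × 3 beats = 18 beats; 1 beat/chord → 18 chords.
B: 10 bars × 3 beats = 30 beats; 2 beats/chord → 15 chords.
C: 9 bars × 3 beats = 27 beats; 0.5 beats/chord → 54 chords.
Total: 18 + 15 + 54 = 87.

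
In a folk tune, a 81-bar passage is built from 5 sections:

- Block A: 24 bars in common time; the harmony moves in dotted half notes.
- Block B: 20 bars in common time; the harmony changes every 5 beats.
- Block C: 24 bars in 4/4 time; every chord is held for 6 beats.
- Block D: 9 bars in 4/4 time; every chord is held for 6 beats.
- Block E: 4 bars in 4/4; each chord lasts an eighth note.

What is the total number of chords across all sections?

102 chords

A: 24·4 = 96 beats, 96/3 = 32 chords.
B: 20·4 = 80 beats, 80/5 = 16 chords.
C: 24·4 = 96 beats, 96/6 = 16 chords.
D: 9·4 = 36 beats, 36/6 = 6 chords.
E: 4·4 = 16 beats, 16/0.5 = 32 chords.
Total: 32 + 16 + 16 + 6 + 32 = 102.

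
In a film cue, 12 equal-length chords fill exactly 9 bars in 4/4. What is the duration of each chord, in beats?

9 bars × 4 beats/bar = 36 beats total.
36 beats ÷ 12 chords = 3 beats per chord.
(That is a dotted half note.)

3 beats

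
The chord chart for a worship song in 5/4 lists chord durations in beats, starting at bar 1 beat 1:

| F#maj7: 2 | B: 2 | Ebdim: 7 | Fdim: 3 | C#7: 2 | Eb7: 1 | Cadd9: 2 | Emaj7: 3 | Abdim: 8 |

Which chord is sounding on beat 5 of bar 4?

Beat 5 of bar 4 is beat (4−1)×5 + 5 = 20 overall.
Running totals: F#maj7 ends at 2, B ends at 4, Ebdim ends at 11, Fdim ends at 14, C#7 ends at 16, Eb7 ends at 17, Cadd9 ends at 19, Emaj7 ends at 22.
Beat 20 falls within Emaj7.

Emaj7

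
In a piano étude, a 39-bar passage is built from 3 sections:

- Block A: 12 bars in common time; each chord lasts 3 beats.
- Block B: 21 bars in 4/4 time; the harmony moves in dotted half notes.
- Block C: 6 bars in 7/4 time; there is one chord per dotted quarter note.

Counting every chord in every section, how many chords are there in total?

A: 12·4 = 48 beats, 48/3 = 16 chords.
B: 21·4 = 84 beats, 84/3 = 28 chords.
C: 6·7 = 42 beats, 42/1.5 = 28 chords.
Total: 16 + 28 + 28 = 72.

72 chords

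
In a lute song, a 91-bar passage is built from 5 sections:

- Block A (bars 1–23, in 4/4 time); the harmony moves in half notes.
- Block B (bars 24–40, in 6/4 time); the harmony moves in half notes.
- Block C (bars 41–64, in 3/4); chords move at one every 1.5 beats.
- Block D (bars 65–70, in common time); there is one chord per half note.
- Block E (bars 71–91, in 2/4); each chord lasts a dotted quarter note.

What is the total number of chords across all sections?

185 chords

A has 92 beats and chords last 2 each, so 46 chords.
B has 102 beats and chords last 2 each, so 51 chords.
C has 72 beats and chords last 1.5 each, so 48 chords.
D has 24 beats and chords last 2 each, so 12 chords.
E has 42 beats and chords last 1.5 each, so 28 chords.
Total: 46 + 51 + 48 + 12 + 28 = 185.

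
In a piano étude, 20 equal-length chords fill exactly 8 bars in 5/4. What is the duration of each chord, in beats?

8 bars × 5 beats/bar = 40 beats total.
40 beats ÷ 20 chords = 2 beats per chord.
(That is a half note.)

2 beats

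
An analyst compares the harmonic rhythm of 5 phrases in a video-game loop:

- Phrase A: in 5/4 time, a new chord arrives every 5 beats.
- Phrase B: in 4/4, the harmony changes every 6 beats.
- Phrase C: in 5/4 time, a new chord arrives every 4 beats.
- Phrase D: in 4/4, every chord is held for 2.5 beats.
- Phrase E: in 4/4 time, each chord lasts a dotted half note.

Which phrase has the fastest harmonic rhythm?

A: each chord is 5 beats in 5/4, so 1 per bar.
B: each chord is 6 beats in 4/4, so 2/3 per bar.
C: each chord is 4 beats in 5/4, so 1.25 per bar.
D: each chord is 2.5 beats in 4/4, so 1.6 per bar.
E: each chord is 3 beats in 4/4, so 4/3 per bar.
Fastest is D at 1.6 chords/bar.

Phrase D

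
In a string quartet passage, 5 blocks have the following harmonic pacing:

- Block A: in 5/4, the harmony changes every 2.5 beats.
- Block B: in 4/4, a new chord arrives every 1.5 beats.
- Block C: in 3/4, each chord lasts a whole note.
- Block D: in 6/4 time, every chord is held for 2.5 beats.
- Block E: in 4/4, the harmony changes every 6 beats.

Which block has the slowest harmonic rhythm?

A: 5/2.5 = 2 chords/bar.
B: 4/1.5 = 8/3 chords/bar.
C: 3/4 = 0.75 chords/bar.
D: 6/2.5 = 2.4 chords/bar.
E: 4/6 = 2/3 chords/bar.
Slowest is E at 2/3 chords/bar.

Block E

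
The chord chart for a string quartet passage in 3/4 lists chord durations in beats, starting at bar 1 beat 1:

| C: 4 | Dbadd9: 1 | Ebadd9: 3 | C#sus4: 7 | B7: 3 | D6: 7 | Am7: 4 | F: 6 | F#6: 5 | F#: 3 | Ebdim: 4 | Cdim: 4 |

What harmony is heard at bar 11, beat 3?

Beat 3 of bar 11 is beat (11−1)×3 + 3 = 33 overall.
Running totals: C ends at 4, Dbadd9 ends at 5, Ebadd9 ends at 8, C#sus4 ends at 15, B7 ends at 18, D6 ends at 25, Am7 ends at 29, F ends at 35.
Beat 33 falls within F.

F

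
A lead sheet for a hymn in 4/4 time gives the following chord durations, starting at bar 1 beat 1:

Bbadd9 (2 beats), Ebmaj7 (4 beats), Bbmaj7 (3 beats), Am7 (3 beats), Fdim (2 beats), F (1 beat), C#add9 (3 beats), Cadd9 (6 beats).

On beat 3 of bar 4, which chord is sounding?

Beat 3 of bar 4 is beat (4−1)×4 + 3 = 15 overall.
Running totals: Bbadd9 ends at 2, Ebmaj7 ends at 6, Bbmaj7 ends at 9, Am7 ends at 12, Fdim ends at 14, F ends at 15.
Beat 15 falls within F.

F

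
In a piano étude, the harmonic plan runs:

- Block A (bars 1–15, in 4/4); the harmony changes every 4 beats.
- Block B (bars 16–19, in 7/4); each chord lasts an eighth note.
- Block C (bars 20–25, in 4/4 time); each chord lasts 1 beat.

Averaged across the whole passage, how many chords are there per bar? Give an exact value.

A: 15 bars of 4 beats is 60 beats; at 4 beats each that's 15 chords.
B: 4 bars of 7 beats is 28 beats; at 0.5 beats each that's 56 chords.
C: 6 bars of 4 beats is 24 beats; at 1 beat each that's 24 chords.
Overall: 95 chords over 25 bars → 95/25 = 3.8 chords per bar.

3.8 chords per bar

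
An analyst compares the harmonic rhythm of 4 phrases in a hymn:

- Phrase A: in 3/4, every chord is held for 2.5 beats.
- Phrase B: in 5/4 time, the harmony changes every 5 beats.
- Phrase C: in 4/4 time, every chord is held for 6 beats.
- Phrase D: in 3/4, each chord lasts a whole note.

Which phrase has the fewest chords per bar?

Phrase C

A: each chord is 2.5 beats in 3/4, so 1.2 per bar.
B: each chord is 5 beats in 5/4, so 1 per bar.
C: each chord is 6 beats in 4/4, so 2/3 per bar.
D: each chord is 4 beats in 3/4, so 0.75 per bar.
Slowest is C at 2/3 chords/bar.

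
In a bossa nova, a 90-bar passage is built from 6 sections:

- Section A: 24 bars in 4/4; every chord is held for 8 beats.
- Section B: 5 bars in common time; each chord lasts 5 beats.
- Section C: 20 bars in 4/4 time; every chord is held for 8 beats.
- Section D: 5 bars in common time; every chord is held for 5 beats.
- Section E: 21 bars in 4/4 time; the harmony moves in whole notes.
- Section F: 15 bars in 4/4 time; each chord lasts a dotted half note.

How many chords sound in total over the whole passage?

A: 24 bars × 4 beats = 96 beats; 8 beats/chord → 12 chords.
B: 5 bars × 4 beats = 20 beats; 5 beats/chord → 4 chords.
C: 20 bars × 4 beats = 80 beats; 8 beats/chord → 10 chords.
D: 5 bars × 4 beats = 20 beats; 5 beats/chord → 4 chords.
E: 21 bars × 4 beats = 84 beats; 4 beats/chord → 21 chords.
F: 15 bars × 4 beats = 60 beats; 3 beats/chord → 20 chords.
Total: 12 + 4 + 10 + 4 + 21 + 20 = 71.

71 chords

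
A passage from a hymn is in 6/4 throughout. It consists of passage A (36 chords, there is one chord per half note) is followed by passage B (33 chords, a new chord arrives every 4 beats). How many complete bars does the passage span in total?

A: 36 × 2 = 72 beats = 12 bars.
B: 33 × 4 = 132 beats = 22 bars.
Total: 12 + 22 = 34 bars.

34 bars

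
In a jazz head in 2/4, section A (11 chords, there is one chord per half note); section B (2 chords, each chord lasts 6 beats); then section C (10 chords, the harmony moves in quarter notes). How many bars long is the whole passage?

22 bars

A: 11 × 2 = 22 beats = 11 bars.
B: 2 × 6 = 12 beats = 6 bars.
C: 10 × 1 = 10 beats = 5 bars.
Total: 11 + 6 + 5 = 22 bars.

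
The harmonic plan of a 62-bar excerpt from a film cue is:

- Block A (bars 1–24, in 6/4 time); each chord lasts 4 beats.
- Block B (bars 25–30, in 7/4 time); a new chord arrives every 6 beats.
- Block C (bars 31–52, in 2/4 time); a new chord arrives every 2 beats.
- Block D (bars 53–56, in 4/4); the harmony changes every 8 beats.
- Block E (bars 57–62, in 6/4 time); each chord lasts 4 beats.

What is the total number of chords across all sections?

76 chords

A: 24·6 = 144 beats, 144/4 = 36 chords.
B: 6·7 = 42 beats, 42/6 = 7 chords.
C: 22·2 = 44 beats, 44/2 = 22 chords.
D: 4·4 = 16 beats, 16/8 = 2 chords.
E: 6·6 = 36 beats, 36/4 = 9 chords.
Total: 36 + 7 + 22 + 2 + 9 = 76.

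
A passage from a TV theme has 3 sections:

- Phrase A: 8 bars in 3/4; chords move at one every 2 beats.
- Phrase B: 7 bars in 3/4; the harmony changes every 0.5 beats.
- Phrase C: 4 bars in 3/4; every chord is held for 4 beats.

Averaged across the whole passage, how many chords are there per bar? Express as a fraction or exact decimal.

A: 8 × 3 = 24 beats ÷ 2 = 12 chords.
B: 7 × 3 = 21 beats ÷ 0.5 = 42 chords.
C: 4 × 3 = 12 beats ÷ 4 = 3 chords.
Overall: 57 chords over 19 bars → 57/19 = 3 chords per bar.

3 chords per bar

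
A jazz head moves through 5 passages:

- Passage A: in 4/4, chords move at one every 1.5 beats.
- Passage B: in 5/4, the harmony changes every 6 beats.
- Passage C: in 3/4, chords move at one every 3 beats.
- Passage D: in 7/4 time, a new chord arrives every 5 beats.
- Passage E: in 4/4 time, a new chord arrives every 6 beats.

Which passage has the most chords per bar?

Passage A

A: 4/1.5 = 8/3 chords/bar.
B: 5/6 = 5/6 chords/bar.
C: 3/3 = 1 chord/bar.
D: 7/5 = 1.4 chords/bar.
E: 4/6 = 2/3 chords/bar.
Fastest is A at 8/3 chords/bar.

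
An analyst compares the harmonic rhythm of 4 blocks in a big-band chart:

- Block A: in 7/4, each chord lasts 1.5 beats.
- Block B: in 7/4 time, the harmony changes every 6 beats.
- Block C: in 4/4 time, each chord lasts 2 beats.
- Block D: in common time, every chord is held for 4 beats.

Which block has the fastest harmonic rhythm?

Block A

A: 7/1.5 = 14/3 chords/bar.
B: 7/6 = 7/6 chords/bar.
C: 4/2 = 2 chords/bar.
D: 4/4 = 1 chord/bar.
Fastest is A at 14/3 chords/bar.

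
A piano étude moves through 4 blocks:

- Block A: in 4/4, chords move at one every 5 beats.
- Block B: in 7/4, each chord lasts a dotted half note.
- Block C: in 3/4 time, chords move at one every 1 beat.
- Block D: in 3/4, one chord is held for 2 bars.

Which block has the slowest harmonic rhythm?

A: each chord is 5 beats in 4/4, so 0.8 per bar.
B: each chord is 3 beats in 7/4, so 7/3 per bar.
C: each chord is 1 beat in 3/4, so 3 per bar.
D: each chord is 6 beats in 3/4, so 0.5 per bar.
Slowest is D at 0.5 chords/bar.

Block D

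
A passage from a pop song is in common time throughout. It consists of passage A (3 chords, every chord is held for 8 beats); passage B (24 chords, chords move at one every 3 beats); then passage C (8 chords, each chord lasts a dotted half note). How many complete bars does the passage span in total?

A: 3 × 8 = 24 beats = 6 bars.
B: 24 × 3 = 72 beats = 18 bars.
C: 8 × 3 = 24 beats = 6 bars.
Total: 6 + 18 + 6 = 30 bars.

30 bars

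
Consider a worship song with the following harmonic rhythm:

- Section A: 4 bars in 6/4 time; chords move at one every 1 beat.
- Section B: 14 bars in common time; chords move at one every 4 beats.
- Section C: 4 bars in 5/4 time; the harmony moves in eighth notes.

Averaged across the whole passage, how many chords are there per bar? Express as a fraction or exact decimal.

A: 4 bars of 6 beats is 24 beats; at 1 beat each that's 24 chords.
B: 14 bars of 4 beats is 56 beats; at 4 beats each that's 14 chords.
C: 4 bars of 5 beats is 20 beats; at 0.5 beats each that's 40 chords.
Overall: 78 chords over 22 bars → 78/22 = 39/11 chords per bar.

39/11 chords per bar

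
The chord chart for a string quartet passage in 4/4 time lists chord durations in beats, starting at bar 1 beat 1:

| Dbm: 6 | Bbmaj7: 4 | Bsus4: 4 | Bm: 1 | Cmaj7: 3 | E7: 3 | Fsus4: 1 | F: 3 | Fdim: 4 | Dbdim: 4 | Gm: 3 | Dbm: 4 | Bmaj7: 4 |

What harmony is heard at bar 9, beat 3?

Beat 3 of bar 9 is beat (9−1)×4 + 3 = 35 overall.
Running totals: Dbm ends at 6, Bbmaj7 ends at 10, Bsus4 ends at 14, Bm ends at 15, Cmaj7 ends at 18, E7 ends at 21, Fsus4 ends at 22, F ends at 25, Fdim ends at 29, Dbdim ends at 33, Gm ends at 36.
Beat 35 falls within Gm.

Gm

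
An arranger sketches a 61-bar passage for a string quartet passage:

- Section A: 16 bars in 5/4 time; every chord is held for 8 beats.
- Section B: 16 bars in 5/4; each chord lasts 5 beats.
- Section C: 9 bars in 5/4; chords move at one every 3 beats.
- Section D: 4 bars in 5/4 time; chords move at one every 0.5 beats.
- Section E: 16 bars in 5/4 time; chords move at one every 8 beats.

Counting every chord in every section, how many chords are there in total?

A: 16·5 = 80 beats, 80/8 = 10 chords.
B: 16·5 = 80 beats, 80/5 = 16 chords.
C: 9·5 = 45 beats, 45/3 = 15 chords.
D: 4·5 = 20 beats, 20/0.5 = 40 chords.
E: 16·5 = 80 beats, 80/8 = 10 chords.
Total: 10 + 16 + 15 + 40 + 10 = 91.

91 chords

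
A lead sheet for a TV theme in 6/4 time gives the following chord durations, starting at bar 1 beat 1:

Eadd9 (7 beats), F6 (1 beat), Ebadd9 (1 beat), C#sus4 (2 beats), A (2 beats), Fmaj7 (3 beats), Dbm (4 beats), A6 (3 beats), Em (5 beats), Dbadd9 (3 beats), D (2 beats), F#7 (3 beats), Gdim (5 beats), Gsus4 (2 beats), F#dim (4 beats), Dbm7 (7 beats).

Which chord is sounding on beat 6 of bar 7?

Beat 6 of bar 7 is beat (7−1)×6 + 6 = 42 overall.
Running totals: Eadd9 ends at 7, F6 ends at 8, Ebadd9 ends at 9, C#sus4 ends at 11, A ends at 13, Fmaj7 ends at 16, Dbm ends at 20, A6 ends at 23, Em ends at 28, Dbadd9 ends at 31, D ends at 33, F#7 ends at 36, Gdim ends at 41, Gsus4 ends at 43.
Beat 42 falls within Gsus4.

Gsus4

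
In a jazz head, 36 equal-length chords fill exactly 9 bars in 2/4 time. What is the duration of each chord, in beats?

0.5 beats

9 bars × 2 beats/bar = 18 beats total.
18 beats ÷ 36 chords = 0.5 beats per chord.
(That is an eighth note.)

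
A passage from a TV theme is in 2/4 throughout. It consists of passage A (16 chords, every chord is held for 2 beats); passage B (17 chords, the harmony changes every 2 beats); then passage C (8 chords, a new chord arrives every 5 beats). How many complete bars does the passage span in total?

53 bars

A: 16 × 2 = 32 beats = 16 bars.
B: 17 × 2 = 34 beats = 17 bars.
C: 8 × 5 = 40 beats = 20 bars.
Total: 16 + 17 + 20 = 53 bars.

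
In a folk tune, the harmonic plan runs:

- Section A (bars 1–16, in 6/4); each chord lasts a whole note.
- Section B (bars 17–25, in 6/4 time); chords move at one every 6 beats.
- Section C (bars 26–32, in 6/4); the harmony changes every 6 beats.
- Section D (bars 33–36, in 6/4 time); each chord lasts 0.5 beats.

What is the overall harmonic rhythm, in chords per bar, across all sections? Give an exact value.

A: 16 × 6 = 96 beats ÷ 4 = 24 chords.
B: 9 × 6 = 54 beats ÷ 6 = 9 chords.
C: 7 × 6 = 42 beats ÷ 6 = 7 chords.
D: 4 × 6 = 24 beats ÷ 0.5 = 48 chords.
Overall: 88 chords over 36 bars → 88/36 = 22/9 chords per bar.

22/9 chords per bar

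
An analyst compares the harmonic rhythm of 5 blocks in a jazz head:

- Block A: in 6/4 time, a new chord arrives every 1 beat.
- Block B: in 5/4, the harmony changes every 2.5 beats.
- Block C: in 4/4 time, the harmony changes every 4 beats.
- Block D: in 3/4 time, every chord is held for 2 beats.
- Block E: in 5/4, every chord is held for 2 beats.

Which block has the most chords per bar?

A: each chord is 1 beat in 6/4, so 6 per bar.
B: each chord is 2.5 beats in 5/4, so 2 per bar.
C: each chord is 4 beats in 4/4, so 1 per bar.
D: each chord is 2 beats in 3/4, so 1.5 per bar.
E: each chord is 2 beats in 5/4, so 2.5 per bar.
Fastest is A at 6 chords/bar.

Block A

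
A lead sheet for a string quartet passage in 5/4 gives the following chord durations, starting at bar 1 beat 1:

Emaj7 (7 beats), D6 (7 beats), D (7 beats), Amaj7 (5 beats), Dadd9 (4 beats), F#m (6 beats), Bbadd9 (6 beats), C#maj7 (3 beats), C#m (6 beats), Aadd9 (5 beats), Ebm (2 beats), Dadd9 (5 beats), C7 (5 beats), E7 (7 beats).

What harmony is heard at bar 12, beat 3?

Beat 3 of bar 12 is beat (12−1)×5 + 3 = 58 overall.
Running totals: Emaj7 ends at 7, D6 ends at 14, D ends at 21, Amaj7 ends at 26, Dadd9 ends at 30, F#m ends at 36, Bbadd9 ends at 42, C#maj7 ends at 45, C#m ends at 51, Aadd9 ends at 56, Ebm ends at 58.
Beat 58 falls within Ebm.

Ebm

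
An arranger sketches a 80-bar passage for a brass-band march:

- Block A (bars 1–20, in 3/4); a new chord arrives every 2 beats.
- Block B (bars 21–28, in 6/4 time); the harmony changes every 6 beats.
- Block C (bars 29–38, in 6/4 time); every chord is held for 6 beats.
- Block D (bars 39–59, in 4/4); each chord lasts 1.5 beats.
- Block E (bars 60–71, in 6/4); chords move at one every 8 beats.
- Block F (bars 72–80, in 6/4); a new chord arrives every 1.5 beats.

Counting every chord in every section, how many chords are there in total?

149 chords

A: 20·3 = 60 beats, 60/2 = 30 chords.
B: 8·6 = 48 beats, 48/6 = 8 chords.
C: 10·6 = 60 beats, 60/6 = 10 chords.
D: 21·4 = 84 beats, 84/1.5 = 56 chords.
E: 12·6 = 72 beats, 72/8 = 9 chords.
F: 9·6 = 54 beats, 54/1.5 = 36 chords.
Total: 30 + 8 + 10 + 56 + 9 + 36 = 149.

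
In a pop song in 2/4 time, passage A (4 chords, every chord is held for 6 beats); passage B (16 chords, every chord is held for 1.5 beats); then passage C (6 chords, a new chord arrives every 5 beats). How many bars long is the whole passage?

A: 4 × 6 = 24 beats = 12 bars.
B: 16 × 1.5 = 24 beats = 12 bars.
C: 6 × 5 = 30 beats = 15 bars.
Total: 12 + 12 + 15 = 39 bars.

39 bars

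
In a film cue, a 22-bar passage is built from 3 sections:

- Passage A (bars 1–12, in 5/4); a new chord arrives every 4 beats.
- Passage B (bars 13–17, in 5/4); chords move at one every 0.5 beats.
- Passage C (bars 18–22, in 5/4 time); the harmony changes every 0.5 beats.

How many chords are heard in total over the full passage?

A: 12 bars × 5 beats = 60 beats; 4 beats/chord → 15 chords.
B: 5 bars × 5 beats = 25 beats; 0.5 beats/chord → 50 chords.
C: 5 bars × 5 beats = 25 beats; 0.5 beats/chord → 50 chords.
Total: 15 + 50 + 50 = 115.

115 chords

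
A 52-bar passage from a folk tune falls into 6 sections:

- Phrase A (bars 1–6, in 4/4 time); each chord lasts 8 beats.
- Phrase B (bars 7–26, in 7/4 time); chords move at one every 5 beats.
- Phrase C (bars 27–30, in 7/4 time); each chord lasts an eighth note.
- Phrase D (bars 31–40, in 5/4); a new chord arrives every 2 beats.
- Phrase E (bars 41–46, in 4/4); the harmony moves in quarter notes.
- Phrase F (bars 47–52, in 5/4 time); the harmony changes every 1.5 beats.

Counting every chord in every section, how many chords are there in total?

A: 6 bars × 4 beats = 24 beats; 8 beats/chord → 3 chords.
B: 20 bars × 7 beats = 140 beats; 5 beats/chord → 28 chords.
C: 4 bars × 7 beats = 28 beats; 0.5 beats/chord → 56 chords.
D: 10 bars × 5 beats = 50 beats; 2 beats/chord → 25 chords.
E: 6 bars × 4 beats = 24 beats; 1 beat/chord → 24 chords.
F: 6 bars × 5 beats = 30 beats; 1.5 beats/chord → 20 chords.
Total: 3 + 28 + 56 + 25 + 24 + 20 = 156.

156 chords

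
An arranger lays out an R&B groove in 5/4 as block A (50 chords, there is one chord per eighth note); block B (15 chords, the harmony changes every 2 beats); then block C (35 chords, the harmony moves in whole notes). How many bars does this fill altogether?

A: 50 × 0.5 = 25 beats = 5 bars.
B: 15 × 2 = 30 beats = 6 bars.
C: 35 × 4 = 140 beats = 28 bars.
Total: 5 + 6 + 28 = 39 bars.

39 bars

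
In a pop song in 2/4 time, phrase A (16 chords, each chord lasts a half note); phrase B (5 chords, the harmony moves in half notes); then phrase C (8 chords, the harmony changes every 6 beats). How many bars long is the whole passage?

A: 16 × 2 = 32 beats = 16 bars.
B: 5 × 2 = 10 beats = 5 bars.
C: 8 × 6 = 48 beats = 24 bars.
Total: 16 + 5 + 24 = 45 bars.

45 bars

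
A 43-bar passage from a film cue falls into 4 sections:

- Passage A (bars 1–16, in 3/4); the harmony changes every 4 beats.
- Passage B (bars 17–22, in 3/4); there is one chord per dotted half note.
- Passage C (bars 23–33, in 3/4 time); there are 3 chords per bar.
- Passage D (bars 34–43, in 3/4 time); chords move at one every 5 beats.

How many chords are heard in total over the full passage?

57 chords

A: 16·3 = 48 beats, 48/4 = 12 chords.
B: 6·3 = 18 beats, 18/3 = 6 chords.
C: 11·3 = 33 beats, 33/1 = 33 chords.
D: 10·3 = 30 beats, 30/5 = 6 chords.
Total: 12 + 6 + 33 + 6 = 57.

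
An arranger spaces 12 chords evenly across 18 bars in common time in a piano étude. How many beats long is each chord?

18 bars × 4 beats/bar = 72 beats total.
72 beats ÷ 12 chords = 6 beats per chord.

6 beats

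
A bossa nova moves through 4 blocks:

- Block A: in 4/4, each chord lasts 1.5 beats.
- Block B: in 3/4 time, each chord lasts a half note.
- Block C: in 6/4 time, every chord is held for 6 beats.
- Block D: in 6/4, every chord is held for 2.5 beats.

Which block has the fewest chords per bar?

Block C

A: 4/1.5 = 8/3 chords/bar.
B: 3/2 = 1.5 chords/bar.
C: 6/6 = 1 chord/bar.
D: 6/2.5 = 2.4 chords/bar.
Slowest is C at 1 chords/bar.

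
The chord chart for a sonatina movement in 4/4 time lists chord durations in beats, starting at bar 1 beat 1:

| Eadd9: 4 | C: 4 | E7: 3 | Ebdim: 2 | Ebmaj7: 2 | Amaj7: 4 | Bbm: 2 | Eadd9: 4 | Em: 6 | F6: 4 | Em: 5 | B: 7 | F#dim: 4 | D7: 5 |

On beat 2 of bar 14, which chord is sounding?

D7

Beat 2 of bar 14 is beat (14−1)×4 + 2 = 54 overall.
Running totals: Eadd9 ends at 4, C ends at 8, E7 ends at 11, Ebdim ends at 13, Ebmaj7 ends at 15, Amaj7 ends at 19, Bbm ends at 21, Eadd9 ends at 25, Em ends at 31, F6 ends at 35, Em ends at 40, B ends at 47, F#dim ends at 51, D7 ends at 56.
Beat 54 falls within D7.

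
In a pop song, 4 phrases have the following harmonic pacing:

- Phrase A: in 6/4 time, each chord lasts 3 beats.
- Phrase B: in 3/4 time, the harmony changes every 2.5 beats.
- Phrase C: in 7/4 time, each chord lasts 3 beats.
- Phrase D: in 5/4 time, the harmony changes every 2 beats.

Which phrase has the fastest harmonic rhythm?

Phrase D

A: 6/3 = 2 chords/bar.
B: 3/2.5 = 1.2 chords/bar.
C: 7/3 = 7/3 chords/bar.
D: 5/2 = 2.5 chords/bar.
Fastest is D at 2.5 chords/bar.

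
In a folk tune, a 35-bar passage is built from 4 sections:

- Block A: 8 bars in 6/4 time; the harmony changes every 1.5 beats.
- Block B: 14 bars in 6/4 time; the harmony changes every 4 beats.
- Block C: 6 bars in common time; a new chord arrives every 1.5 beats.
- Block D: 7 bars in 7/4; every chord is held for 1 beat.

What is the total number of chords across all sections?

A: 8·6 = 48 beats, 48/1.5 = 32 chords.
B: 14·6 = 84 beats, 84/4 = 21 chords.
C: 6·4 = 24 beats, 24/1.5 = 16 chords.
D: 7·7 = 49 beats, 49/1 = 49 chords.
Total: 32 + 21 + 16 + 49 = 118.

118 chords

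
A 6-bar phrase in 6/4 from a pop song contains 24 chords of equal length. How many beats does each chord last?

1.5 beats

6 bars × 6 beats/bar = 36 beats total.
36 beats ÷ 24 chords = 1.5 beats per chord.
(That is a dotted quarter note.)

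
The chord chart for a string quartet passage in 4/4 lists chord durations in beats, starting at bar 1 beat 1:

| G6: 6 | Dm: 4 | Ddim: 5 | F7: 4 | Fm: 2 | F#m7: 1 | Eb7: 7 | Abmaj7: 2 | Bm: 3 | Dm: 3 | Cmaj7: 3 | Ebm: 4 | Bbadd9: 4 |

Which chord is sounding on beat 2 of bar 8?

Abmaj7

Beat 2 of bar 8 is beat (8−1)×4 + 2 = 30 overall.
Running totals: G6 ends at 6, Dm ends at 10, Ddim ends at 15, F7 ends at 19, Fm ends at 21, F#m7 ends at 22, Eb7 ends at 29, Abmaj7 ends at 31.
Beat 30 falls within Abmaj7.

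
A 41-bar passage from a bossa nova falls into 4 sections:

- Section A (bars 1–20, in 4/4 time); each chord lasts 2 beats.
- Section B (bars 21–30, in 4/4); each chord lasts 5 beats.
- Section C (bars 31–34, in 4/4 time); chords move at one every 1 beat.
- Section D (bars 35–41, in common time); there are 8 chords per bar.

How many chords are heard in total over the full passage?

120 chords

A: 20·4 = 80 beats, 80/2 = 40 chords.
B: 10·4 = 40 beats, 40/5 = 8 chords.
C: 4·4 = 16 beats, 16/1 = 16 chords.
D: 7·4 = 28 beats, 28/0.5 = 56 chords.
Total: 40 + 8 + 16 + 56 = 120.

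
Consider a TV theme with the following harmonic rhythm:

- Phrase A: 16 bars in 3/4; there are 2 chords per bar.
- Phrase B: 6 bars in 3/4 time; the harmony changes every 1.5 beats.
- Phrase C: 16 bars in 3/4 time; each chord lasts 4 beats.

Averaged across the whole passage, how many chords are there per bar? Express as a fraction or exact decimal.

28/19 chords per bar

A: 16 × 3 = 48 beats ÷ 1.5 = 32 chords.
B: 6 × 3 = 18 beats ÷ 1.5 = 12 chords.
C: 16 × 3 = 48 beats ÷ 4 = 12 chords.
Overall: 56 chords over 38 bars → 56/38 = 28/19 chords per bar.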